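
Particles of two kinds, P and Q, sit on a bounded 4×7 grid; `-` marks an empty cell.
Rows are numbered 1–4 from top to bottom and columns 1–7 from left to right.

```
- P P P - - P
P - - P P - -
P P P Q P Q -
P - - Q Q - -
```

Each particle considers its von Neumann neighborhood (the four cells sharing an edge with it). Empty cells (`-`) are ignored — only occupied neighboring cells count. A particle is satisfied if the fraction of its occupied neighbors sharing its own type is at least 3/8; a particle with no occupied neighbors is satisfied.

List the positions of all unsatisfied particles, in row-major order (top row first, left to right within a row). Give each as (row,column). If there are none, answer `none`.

(1,2)P 1/1 satisfied
(1,3)P 2/2 satisfied
(1,4)P 2/2 satisfied
(1,7)P 0/0 satisfied
(2,1)P 1/1 satisfied
(2,4)P 2/3 satisfied
(2,5)P 2/2 satisfied
(3,1)P 3/3 satisfied
(3,2)P 2/2 satisfied
(3,3)P 1/2 satisfied
(3,4)Q 1/4 not
(3,5)P 1/4 not
(3,6)Q 0/1 not
(4,1)P 1/1 satisfied
(4,4)Q 2/2 satisfied
(4,5)Q 1/2 satisfied

(3,4), (3,5), (3,6)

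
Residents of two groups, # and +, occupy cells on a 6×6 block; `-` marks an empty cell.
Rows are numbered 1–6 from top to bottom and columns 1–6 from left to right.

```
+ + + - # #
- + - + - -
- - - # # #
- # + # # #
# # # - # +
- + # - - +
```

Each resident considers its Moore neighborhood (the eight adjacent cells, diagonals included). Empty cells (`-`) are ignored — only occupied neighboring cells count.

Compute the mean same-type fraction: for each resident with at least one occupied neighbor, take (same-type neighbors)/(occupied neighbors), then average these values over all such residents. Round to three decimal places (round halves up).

(1,1)+ 2/2
(1,2)+ 3/3
(1,3)+ 3/3
(1,5)# 1/2
(1,6)# 1/1
(2,2)+ 3/3
(2,4)+ 1/4
(3,4)# 3/5
(3,5)# 5/6
(3,6)# 3/3
(4,2)# 3/4
(4,3)+ 0/5
(4,4)# 5/6
(4,5)# 6/7
(4,6)# 4/5
(5,1)# 2/3
(5,2)# 4/6
(5,3)# 4/6
(5,5)# 3/5
(5,6)+ 1/4
(6,2)+ 0/4
(6,3)# 2/3
(6,6)+ 1/2
Sum over 23 residents: 2/2 + 3/3 + 3/3 + 1/2 + 1/1 + 3/3 + 1/4 + 3/5 + 5/6 + 3/3 + 3/4 + 0/5 + 5/6 + 6/7 + 4/5 + 2/3 + 4/6 + 4/6 + 3/5 + 1/4 + 0/4 + 2/3 + 1/2 = 1297/84; mean = 1297/84 ÷ 23 = 1297/1932 = 0.671325… → 0.671.

0.671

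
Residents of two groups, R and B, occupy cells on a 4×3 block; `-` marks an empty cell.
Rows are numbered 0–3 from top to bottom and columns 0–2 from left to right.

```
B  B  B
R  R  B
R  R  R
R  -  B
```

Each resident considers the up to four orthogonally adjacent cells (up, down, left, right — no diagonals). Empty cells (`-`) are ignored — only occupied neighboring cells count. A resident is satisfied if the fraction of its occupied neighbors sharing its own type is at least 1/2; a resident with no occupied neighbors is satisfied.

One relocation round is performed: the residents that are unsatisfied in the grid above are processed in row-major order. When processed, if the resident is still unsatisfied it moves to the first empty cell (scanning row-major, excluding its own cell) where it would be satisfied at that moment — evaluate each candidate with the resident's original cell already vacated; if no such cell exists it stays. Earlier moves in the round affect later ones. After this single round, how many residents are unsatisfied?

Initially unsatisfied (in order): (1,2), (2,2), (3,2).
  (1,2): no empty cell satisfies it; stays.
  (2,2) → (3,1).
  (3,2) → (2,2).
Resulting grid:
B B B
R R B
R R B
R R -
All satisfied now.

0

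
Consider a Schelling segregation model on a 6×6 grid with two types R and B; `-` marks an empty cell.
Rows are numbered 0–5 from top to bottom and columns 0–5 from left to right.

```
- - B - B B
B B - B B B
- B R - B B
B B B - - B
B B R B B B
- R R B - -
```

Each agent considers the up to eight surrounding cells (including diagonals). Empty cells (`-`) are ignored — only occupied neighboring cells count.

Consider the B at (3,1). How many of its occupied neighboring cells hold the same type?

Occupied neighbors of (3,1): (2,1)=B, (2,2)=R, (3,0)=B, (3,2)=B, (4,0)=B, (4,1)=B, (4,2)=R.
Same type (B): 5 of 7.

5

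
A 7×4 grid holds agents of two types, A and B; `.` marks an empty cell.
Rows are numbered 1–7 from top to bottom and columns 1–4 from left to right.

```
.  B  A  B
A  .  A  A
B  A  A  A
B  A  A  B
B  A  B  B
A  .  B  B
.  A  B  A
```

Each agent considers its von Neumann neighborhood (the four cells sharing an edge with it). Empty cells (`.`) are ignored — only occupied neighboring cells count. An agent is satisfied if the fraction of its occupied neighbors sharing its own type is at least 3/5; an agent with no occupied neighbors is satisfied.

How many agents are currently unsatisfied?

(1,2)B 0/1 not
(1,3)A 1/3 not
(1,4)B 0/2 not
(2,1)A 0/1 not
(2,3)A 3/3 satisfied
(2,4)A 2/3 satisfied
(3,1)B 1/3 not
(3,2)A 2/3 satisfied
(3,3)A 4/4 satisfied
(3,4)A 2/3 satisfied
(4,1)B 2/3 satisfied
(4,2)A 3/4 satisfied
(4,3)A 2/4 not
(4,4)B 1/3 not
(5,1)B 1/3 not
(5,2)A 1/3 not
(5,3)B 2/4 not
(5,4)B 3/3 satisfied
(6,1)A 0/1 not
(6,3)B 3/3 satisfied
(6,4)B 2/3 satisfied
(7,2)A 0/1 not
(7,3)B 1/3 not
(7,4)A 0/2 not
Unsatisfied: (1,2), (1,3), (1,4), (2,1), (3,1), (4,3), (4,4), (5,1), (5,2), (5,3), (6,1), (7,2), (7,3), (7,4) — 14 in total.

14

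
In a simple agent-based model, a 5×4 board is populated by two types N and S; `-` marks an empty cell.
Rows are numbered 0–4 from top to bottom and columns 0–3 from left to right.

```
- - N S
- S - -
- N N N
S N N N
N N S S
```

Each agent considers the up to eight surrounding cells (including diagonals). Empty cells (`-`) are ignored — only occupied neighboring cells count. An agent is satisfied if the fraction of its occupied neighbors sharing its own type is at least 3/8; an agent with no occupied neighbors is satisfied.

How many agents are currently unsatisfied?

6

(0,2)N 0/2 unhappy
(0,3)S 0/1 unhappy
(1,1)S 0/3 unhappy
(2,1)N 3/5 ok
(2,2)N 5/6 ok
(2,3)N 3/3 ok
(3,0)S 0/4 unhappy
(3,1)N 5/7 ok
(3,2)N 6/8 ok
(3,3)N 3/5 ok
(4,0)N 2/3 ok
(4,1)N 3/5 ok
(4,2)S 1/5 unhappy
(4,3)S 1/3 unhappy
Unsatisfied: (0,2), (0,3), (1,1), (3,0), (4,2), (4,3) — 6 in total.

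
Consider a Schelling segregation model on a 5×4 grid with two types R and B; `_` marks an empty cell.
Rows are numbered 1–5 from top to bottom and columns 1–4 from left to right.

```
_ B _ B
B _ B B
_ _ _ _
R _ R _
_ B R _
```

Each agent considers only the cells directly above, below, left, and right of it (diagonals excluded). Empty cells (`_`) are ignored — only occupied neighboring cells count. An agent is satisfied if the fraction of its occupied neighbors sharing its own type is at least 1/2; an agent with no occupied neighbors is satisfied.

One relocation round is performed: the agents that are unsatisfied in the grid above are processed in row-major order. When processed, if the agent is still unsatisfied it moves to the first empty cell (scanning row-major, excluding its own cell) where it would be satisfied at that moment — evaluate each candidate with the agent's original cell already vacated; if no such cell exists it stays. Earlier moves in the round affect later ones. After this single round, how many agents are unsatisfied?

Initially unsatisfied (in order): (5,2).
  (5,2) → (1,1).
Resulting grid:
B B _ B
B _ B B
_ _ _ _
R _ R _
_ _ R _
All satisfied now.

0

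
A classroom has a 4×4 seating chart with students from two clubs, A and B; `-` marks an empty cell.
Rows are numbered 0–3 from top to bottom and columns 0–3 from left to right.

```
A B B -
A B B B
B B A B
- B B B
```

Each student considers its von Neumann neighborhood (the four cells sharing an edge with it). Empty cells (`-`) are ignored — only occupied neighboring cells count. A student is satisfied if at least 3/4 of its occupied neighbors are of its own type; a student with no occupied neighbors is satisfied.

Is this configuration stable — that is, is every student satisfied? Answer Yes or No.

(0,0)A 1/2 ✗
(0,1)B 2/3 ✗
(0,2)B 2/2 ✓
(1,0)A 1/3 ✗
(1,1)B 3/4 ✓
(1,2)B 3/4 ✓
(1,3)B 2/2 ✓
(2,0)B 1/2 ✗
(2,1)B 3/4 ✓
(2,2)A 0/4 ✗
(2,3)B 2/3 ✗
(3,1)B 2/2 ✓
(3,2)B 2/3 ✗
(3,3)B 2/2 ✓
For instance (0,0) has only 1/2 same-type neighbors, below 3/4.

No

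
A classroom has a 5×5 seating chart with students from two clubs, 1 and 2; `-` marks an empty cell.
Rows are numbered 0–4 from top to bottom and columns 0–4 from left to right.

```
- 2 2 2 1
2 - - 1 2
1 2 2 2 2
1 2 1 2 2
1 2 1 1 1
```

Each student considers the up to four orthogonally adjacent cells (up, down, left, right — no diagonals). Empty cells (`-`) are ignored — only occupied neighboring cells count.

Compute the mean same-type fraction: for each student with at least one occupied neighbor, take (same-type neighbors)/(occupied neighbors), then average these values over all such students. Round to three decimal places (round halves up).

0.515

(0,1)2 1/1
(0,2)2 2/2
(0,3)2 1/3
(0,4)1 0/2
(1,0)2 0/1
(1,3)1 0/3
(1,4)2 1/3
(2,0)1 1/3
(2,1)2 2/3
(2,2)2 2/3
(2,3)2 3/4
(2,4)2 3/3
(3,0)1 2/3
(3,1)2 2/4
(3,2)1 1/4
(3,3)2 2/4
(3,4)2 2/3
(4,0)1 1/2
(4,1)2 1/3
(4,2)1 2/3
(4,3)1 2/3
(4,4)1 1/2
Sum over 22 students: 1/1 + 2/2 + 1/3 + 0/2 + 0/1 + 0/3 + 1/3 + 1/3 + 2/3 + 2/3 + 3/4 + 3/3 + 2/3 + 2/4 + 1/4 + 2/4 + 2/3 + 1/2 + 1/3 + 2/3 + 2/3 + 1/2 = 34/3; mean = 34/3 ÷ 22 = 17/33 = 0.515151… → 0.515.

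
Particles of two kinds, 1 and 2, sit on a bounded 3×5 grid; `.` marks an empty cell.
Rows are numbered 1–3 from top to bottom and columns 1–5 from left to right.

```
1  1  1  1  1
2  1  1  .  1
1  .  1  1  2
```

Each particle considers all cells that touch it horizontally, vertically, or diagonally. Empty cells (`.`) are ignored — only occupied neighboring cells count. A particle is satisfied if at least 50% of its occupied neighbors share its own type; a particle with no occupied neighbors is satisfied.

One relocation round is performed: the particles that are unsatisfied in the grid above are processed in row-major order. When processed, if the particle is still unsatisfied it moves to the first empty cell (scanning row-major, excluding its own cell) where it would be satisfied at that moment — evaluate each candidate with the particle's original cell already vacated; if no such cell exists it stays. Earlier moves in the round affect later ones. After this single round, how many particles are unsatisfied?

2

Initially unsatisfied (in order): (2,1), (3,5).
  (2,1): no empty cell satisfies it; stays.
  (3,5): no empty cell satisfies it; stays.
Resulting grid:
1 1 1 1 1
2 1 1 . 1
1 . 1 1 2
Unsatisfied now: (2,1), (3,5).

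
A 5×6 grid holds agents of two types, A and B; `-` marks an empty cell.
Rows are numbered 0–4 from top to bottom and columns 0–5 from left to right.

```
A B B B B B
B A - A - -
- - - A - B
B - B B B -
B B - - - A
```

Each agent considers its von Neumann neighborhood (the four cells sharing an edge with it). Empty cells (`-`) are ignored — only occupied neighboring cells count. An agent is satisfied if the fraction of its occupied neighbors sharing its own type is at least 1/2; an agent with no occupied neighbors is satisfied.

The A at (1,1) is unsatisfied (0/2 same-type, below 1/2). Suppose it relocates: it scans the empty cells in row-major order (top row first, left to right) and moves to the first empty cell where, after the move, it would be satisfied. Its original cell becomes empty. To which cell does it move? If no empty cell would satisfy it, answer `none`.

(1,2)

Vacating (1,1). Empty cells in order:
  (1,2): 1/2 same-type → satisfied — stop here.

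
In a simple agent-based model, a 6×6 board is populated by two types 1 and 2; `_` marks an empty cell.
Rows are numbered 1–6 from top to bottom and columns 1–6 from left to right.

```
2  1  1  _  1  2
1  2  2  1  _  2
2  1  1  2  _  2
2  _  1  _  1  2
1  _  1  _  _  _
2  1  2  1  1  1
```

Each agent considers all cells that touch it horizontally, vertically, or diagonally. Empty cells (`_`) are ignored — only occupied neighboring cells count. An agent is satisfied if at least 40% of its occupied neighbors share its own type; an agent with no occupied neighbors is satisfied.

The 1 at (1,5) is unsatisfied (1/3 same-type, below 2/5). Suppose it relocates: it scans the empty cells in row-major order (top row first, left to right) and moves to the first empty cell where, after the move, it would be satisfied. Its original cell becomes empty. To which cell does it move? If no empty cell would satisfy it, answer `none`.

Vacating (1,5). Empty cells in order:
  (1,4): 2/3 same-type → satisfied — stop here.

(1,4)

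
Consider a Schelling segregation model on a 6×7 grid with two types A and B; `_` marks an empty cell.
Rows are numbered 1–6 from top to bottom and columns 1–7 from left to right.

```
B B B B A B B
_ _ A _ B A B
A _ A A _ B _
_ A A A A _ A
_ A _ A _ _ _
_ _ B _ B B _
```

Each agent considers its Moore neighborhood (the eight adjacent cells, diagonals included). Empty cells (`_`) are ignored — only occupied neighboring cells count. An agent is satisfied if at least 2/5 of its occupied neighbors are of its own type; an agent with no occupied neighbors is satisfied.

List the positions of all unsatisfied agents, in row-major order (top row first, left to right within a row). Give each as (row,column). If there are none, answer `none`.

(1,5), (2,6), (4,7), (6,3)

(1,1)B 1/1 ✓
(1,2)B 2/3 ✓
(1,3)B 2/3 ✓
(1,4)B 2/4 ✓
(1,5)A 1/4 ✗
(1,6)B 3/5 ✓
(1,7)B 2/3 ✓
(2,3)A 2/5 ✓
(2,5)B 3/6 ✓
(2,6)A 1/6 ✗
(2,7)B 3/4 ✓
(3,1)A 1/1 ✓
(3,3)A 5/5 ✓
(3,4)A 5/6 ✓
(3,6)B 2/5 ✓
(4,2)A 4/4 ✓
(4,3)A 6/6 ✓
(4,4)A 5/5 ✓
(4,5)A 3/4 ✓
(4,7)A 0/1 ✗
(5,2)A 2/3 ✓
(5,4)A 3/5 ✓
(6,3)B 0/2 ✗
(6,5)B 1/2 ✓
(6,6)B 1/1 ✓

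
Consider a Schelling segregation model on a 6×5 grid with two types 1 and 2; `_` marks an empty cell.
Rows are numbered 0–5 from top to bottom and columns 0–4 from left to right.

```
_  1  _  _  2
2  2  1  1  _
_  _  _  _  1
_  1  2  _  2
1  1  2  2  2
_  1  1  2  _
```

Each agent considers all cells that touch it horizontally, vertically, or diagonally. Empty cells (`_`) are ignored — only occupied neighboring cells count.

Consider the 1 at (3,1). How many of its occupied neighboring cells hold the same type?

2

Occupied neighbors of (3,1): (3,2)=2, (4,0)=1, (4,1)=1, (4,2)=2.
Same type (1): 2 of 4.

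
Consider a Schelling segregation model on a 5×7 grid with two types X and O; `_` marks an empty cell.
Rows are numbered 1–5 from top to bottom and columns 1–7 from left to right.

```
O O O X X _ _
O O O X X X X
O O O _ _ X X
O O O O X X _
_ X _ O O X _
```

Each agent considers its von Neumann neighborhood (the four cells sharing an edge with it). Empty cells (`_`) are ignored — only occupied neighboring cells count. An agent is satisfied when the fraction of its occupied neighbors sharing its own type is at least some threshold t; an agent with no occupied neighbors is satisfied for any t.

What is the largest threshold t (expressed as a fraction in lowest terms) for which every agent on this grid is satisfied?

(1,1)O 2/2
(1,2)O 3/3
(1,3)O 2/3
(1,4)X 2/3
(1,5)X 2/2
(2,1)O 3/3
(2,2)O 4/4
(2,3)O 3/4
(2,4)X 2/3
(2,5)X 3/3
(2,6)X 3/3
(2,7)X 2/2
(3,1)O 3/3
(3,2)O 4/4
(3,3)O 3/3
(3,6)X 3/3
(3,7)X 2/2
(4,1)O 2/2
(4,2)O 3/4
(4,3)O 3/3
(4,4)O 2/3
(4,5)X 1/3
(4,6)X 3/3
(5,2)X 0/1
(5,4)O 2/2
(5,5)O 1/3
(5,6)X 1/2
The smallest same-type fraction is 0/1 at (5,2), which reduces to 0/1. Any threshold above that leaves this agent unsatisfied.

0/1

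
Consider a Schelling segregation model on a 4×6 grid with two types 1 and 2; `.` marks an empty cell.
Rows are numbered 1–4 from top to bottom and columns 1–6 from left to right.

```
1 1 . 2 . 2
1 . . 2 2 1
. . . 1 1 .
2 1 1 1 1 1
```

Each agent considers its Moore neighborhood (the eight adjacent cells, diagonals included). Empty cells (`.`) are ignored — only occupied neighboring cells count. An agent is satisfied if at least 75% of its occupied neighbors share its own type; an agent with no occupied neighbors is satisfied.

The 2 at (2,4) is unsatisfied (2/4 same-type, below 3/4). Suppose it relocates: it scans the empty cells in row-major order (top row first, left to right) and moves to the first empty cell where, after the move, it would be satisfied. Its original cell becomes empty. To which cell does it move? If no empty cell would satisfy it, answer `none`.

(1,5)

Vacating (2,4). Empty cells in order:
  (1,3): 1/2 same-type → still unsatisfied.
  (1,5): 3/4 same-type → satisfied — stop here.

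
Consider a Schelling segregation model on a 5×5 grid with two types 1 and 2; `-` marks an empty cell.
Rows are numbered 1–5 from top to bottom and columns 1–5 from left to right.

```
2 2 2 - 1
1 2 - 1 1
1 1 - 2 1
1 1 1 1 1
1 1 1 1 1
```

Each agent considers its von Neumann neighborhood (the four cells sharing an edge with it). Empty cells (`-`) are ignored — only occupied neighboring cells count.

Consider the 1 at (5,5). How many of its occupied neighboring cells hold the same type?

2

Occupied neighbors of (5,5): (4,5)=1, (5,4)=1.
Same type (1): 2 of 2.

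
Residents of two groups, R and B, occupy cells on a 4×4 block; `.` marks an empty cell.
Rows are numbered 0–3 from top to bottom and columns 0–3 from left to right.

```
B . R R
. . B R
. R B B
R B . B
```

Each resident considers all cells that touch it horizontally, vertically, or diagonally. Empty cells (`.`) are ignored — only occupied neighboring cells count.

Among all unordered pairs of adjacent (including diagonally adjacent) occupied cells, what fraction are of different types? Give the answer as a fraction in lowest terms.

9/19

Scan each occupied cell's neighbors to the right and below (and the two forward diagonals) so each pair is counted once.
From row 0: 2 unlike of 5 pairs (running 2/5).
From row 1: 4 unlike of 6 pairs (running 6/11).
From row 2: 2 unlike of 7 pairs (running 8/18).
From row 3: 1 unlike of 1 pairs (running 9/19).
Total adjacent occupied pairs: 19; unlike-type pairs: 9.
9/19 is already in lowest terms.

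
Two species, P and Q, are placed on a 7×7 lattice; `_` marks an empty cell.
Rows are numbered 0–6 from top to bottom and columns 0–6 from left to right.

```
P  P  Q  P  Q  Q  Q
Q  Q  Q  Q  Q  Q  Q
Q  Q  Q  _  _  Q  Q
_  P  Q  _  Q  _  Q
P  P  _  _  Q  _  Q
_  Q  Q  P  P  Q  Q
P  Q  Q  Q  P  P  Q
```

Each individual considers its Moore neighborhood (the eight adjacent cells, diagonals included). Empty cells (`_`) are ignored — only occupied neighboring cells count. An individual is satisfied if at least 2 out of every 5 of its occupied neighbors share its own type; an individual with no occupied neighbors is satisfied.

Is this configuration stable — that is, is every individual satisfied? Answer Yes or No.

No

Row 0: (0,0)P 1/3 ✗ · (0,1)P 1/5 ✗ · (0,2)Q 3/5 ✓ · (0,3)P 0/5 ✗ · (0,4)Q 4/5 ✓ · (0,5)Q 5/5 ✓ · (0,6)Q 3/3 ✓
Row 1: (1,0)Q 3/5 ✓ · (1,1)Q 6/8 ✓ · (1,2)Q 5/7 ✓ · (1,3)Q 5/6 ✓ · (1,4)Q 5/6 ✓ · (1,5)Q 7/7 ✓ · (1,6)Q 5/5 ✓
Row 2: (2,0)Q 3/4 ✓ · (2,1)Q 6/7 ✓ · (2,2)Q 5/6 ✓ · (2,5)Q 6/6 ✓ · (2,6)Q 4/4 ✓
Row 3: (3,1)P 2/6 ✗ · (3,2)Q 2/4 ✓ · (3,4)Q 2/2 ✓ · (3,6)Q 3/3 ✓
Row 4: (4,0)P 2/3 ✓ · (4,1)P 2/5 ✓ · (4,4)Q 2/4 ✓ · (4,6)Q 3/3 ✓
Row 5: (5,1)Q 3/6 ✓ · (5,2)Q 4/6 ✓ · (5,3)P 2/6 ✗ · (5,4)P 3/6 ✓ · (5,5)Q 4/7 ✓ · (5,6)Q 3/4 ✓
Row 6: (6,0)P 0/2 ✗ · (6,1)Q 3/4 ✓ · (6,2)Q 4/5 ✓ · (6,3)Q 2/5 ✓ · (6,4)P 3/5 ✓ · (6,5)P 2/5 ✓ · (6,6)Q 2/3 ✓
For instance (0,0) has only 1/3 same-type neighbors, below 2/5.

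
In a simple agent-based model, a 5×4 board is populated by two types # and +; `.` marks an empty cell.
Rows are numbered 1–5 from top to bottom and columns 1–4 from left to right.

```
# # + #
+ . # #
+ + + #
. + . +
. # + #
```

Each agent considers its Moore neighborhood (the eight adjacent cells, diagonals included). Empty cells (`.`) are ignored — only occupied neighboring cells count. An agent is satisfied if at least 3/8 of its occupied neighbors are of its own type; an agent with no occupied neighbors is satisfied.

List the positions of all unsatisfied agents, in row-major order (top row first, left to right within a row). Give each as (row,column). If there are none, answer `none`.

(1,3), (5,2), (5,4)

(1,1)# 1/2 ✓
(1,2)# 2/4 ✓
(1,3)+ 0/4 ✗
(1,4)# 2/3 ✓
(2,1)+ 2/4 ✓
(2,3)# 4/7 ✓
(2,4)# 3/5 ✓
(3,1)+ 3/3 ✓
(3,2)+ 4/5 ✓
(3,3)+ 3/6 ✓
(3,4)# 2/4 ✓
(4,2)+ 4/5 ✓
(4,4)+ 2/4 ✓
(5,2)# 0/2 ✗
(5,3)+ 2/4 ✓
(5,4)# 0/2 ✗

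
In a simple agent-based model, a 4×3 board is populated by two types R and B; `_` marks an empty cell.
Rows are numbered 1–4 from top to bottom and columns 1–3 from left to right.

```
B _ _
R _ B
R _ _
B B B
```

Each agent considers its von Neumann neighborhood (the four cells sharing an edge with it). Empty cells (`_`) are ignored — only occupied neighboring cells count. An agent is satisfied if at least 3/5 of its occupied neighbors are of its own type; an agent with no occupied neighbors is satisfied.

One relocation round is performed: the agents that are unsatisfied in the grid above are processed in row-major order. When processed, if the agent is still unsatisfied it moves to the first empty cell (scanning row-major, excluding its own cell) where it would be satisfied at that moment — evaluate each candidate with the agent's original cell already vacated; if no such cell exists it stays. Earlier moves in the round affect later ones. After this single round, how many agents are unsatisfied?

Initially unsatisfied (in order): (1,1), (2,1), (3,1), (4,1).
  (1,1) → (1,2).
  (2,1): now satisfied by earlier moves; stays.
  (3,1): no empty cell satisfies it; stays.
  (4,1) → (1,3).
Resulting grid:
_ B B
R _ B
R _ _
_ B B
All satisfied now.

0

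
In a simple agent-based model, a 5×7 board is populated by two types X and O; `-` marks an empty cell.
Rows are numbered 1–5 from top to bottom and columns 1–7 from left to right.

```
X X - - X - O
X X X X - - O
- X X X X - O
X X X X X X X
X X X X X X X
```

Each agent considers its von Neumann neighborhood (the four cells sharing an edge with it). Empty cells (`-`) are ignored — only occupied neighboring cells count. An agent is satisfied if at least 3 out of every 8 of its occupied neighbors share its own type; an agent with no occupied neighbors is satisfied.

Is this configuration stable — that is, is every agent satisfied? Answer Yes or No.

Yes

(1,1)X 2/2 ✓
(1,2)X 2/2 ✓
(1,5)X 0/0 ✓
(1,7)O 1/1 ✓
(2,1)X 2/2 ✓
(2,2)X 4/4 ✓
(2,3)X 3/3 ✓
(2,4)X 2/2 ✓
(2,7)O 2/2 ✓
(3,2)X 3/3 ✓
(3,3)X 4/4 ✓
(3,4)X 4/4 ✓
(3,5)X 2/2 ✓
(3,7)O 1/2 ✓
(4,1)X 2/2 ✓
(4,2)X 4/4 ✓
(4,3)X 4/4 ✓
(4,4)X 4/4 ✓
(4,5)X 4/4 ✓
(4,6)X 3/3 ✓
(4,7)X 2/3 ✓
(5,1)X 2/2 ✓
(5,2)X 3/3 ✓
(5,3)X 3/3 ✓
(5,4)X 3/3 ✓
(5,5)X 3/3 ✓
(5,6)X 3/3 ✓
(5,7)X 2/2 ✓
All meet the threshold, so the configuration is stable.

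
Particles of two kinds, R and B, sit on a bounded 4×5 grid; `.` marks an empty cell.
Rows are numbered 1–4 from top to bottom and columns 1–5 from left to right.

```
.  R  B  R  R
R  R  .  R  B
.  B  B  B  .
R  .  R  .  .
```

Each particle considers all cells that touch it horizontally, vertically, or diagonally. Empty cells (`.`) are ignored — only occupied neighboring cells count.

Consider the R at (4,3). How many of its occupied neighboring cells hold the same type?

0

Occupied neighbors of (4,3): (3,2)=B, (3,3)=B, (3,4)=B.
Same type (R): 0 of 3.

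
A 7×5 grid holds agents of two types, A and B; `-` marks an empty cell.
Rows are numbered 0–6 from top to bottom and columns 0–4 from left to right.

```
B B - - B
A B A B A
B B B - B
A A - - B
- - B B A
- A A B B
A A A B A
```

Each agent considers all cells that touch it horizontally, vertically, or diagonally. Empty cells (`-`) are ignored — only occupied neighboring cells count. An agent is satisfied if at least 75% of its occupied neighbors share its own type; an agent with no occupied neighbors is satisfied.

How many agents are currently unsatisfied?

Row 0: (0,0)B 2/3 unhappy · (0,1)B 2/4 unhappy · (0,4)B 1/2 unhappy
Row 1: (1,0)A 0/5 unhappy · (1,1)B 5/7 unhappy · (1,2)A 0/5 unhappy · (1,3)B 3/5 unhappy · (1,4)A 0/3 unhappy
Row 2: (2,0)B 2/5 unhappy · (2,1)B 3/7 unhappy · (2,2)B 3/5 unhappy · (2,4)B 2/3 unhappy
Row 3: (3,0)A 1/3 unhappy · (3,1)A 1/5 unhappy · (3,4)B 2/3 unhappy
Row 4: (4,2)B 2/5 unhappy · (4,3)B 4/6 unhappy · (4,4)A 0/4 unhappy
Row 5: (5,1)A 4/5 ok · (5,2)A 3/7 unhappy · (5,3)B 4/8 unhappy · (5,4)B 3/5 unhappy
Row 6: (6,0)A 2/2 ok · (6,1)A 4/4 ok · (6,2)A 3/5 unhappy · (6,3)B 2/5 unhappy · (6,4)A 0/3 unhappy
Unsatisfied: (0,0), (0,1), (0,4), (1,0), (1,1), (1,2), (1,3), (1,4), (2,0), (2,1), (2,2), (2,4), (3,0), (3,1), (3,4), (4,2), (4,3), (4,4), (5,2), (5,3), (5,4), (6,2), (6,3), (6,4) — 24 in total.

24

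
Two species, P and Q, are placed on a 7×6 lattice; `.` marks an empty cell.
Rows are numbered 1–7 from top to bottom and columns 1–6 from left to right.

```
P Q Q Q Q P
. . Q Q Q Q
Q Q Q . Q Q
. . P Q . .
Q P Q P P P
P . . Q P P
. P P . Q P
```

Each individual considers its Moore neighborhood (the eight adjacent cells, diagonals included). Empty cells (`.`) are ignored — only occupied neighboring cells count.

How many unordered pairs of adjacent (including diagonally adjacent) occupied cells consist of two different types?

Scan each occupied cell's neighbors to the right and below (and the two forward diagonals) so each pair is counted once.
From row 1: 4 unlike of 16 pairs (running 4/16).
From row 2: 0 unlike of 11 pairs (running 4/27).
From row 3: 2 unlike of 7 pairs (running 6/34).
From row 4: 4 unlike of 7 pairs (running 10/41).
From row 5: 6 unlike of 15 pairs (running 16/56).
From row 6: 4 unlike of 9 pairs (running 20/65).
From row 7: 1 unlike of 2 pairs (running 21/67).
Total adjacent occupied pairs: 67; unlike-type pairs: 21.

21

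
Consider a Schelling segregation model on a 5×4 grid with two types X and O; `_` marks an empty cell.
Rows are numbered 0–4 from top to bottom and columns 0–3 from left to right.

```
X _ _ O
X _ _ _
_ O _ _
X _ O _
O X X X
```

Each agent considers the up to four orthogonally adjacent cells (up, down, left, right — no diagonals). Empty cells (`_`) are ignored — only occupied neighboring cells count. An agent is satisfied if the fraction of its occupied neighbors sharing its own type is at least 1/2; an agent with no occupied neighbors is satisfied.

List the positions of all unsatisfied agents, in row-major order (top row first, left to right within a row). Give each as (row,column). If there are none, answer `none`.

(3,0), (3,2), (4,0)

Row 0: (0,0)X 1/1 satisfied · (0,3)O 0/0 satisfied
Row 1: (1,0)X 1/1 satisfied
Row 2: (2,1)O 0/0 satisfied
Row 3: (3,0)X 0/1 not · (3,2)O 0/1 not
Row 4: (4,0)O 0/2 not · (4,1)X 1/2 satisfied · (4,2)X 2/3 satisfied · (4,3)X 1/1 satisfied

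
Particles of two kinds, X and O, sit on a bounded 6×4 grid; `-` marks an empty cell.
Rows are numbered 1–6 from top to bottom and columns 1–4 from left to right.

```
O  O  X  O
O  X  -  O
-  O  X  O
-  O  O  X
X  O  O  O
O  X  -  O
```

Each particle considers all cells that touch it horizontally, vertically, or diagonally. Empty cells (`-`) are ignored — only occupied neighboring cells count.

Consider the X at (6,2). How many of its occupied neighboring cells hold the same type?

Occupied neighbors of (6,2): (5,1)=X, (5,2)=O, (5,3)=O, (6,1)=O.
Same type (X): 1 of 4.

1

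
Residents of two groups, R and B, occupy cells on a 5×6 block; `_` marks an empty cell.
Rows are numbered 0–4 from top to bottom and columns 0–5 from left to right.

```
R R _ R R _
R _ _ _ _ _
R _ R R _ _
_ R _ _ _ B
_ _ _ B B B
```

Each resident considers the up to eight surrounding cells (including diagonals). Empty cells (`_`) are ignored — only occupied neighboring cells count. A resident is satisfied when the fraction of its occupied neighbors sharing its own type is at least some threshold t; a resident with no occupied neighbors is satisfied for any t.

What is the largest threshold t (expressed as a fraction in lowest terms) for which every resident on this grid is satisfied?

1/1

(0,0)R 2/2
(0,1)R 2/2
(0,3)R 1/1
(0,4)R 1/1
(1,0)R 3/3
(2,0)R 2/2
(2,2)R 2/2
(2,3)R 1/1
(3,1)R 2/2
(3,5)B 2/2
(4,3)B 1/1
(4,4)B 3/3
(4,5)B 2/2
The smallest same-type fraction is 2/2 at (0,0), which reduces to 1/1. Any threshold above that leaves this resident unsatisfied.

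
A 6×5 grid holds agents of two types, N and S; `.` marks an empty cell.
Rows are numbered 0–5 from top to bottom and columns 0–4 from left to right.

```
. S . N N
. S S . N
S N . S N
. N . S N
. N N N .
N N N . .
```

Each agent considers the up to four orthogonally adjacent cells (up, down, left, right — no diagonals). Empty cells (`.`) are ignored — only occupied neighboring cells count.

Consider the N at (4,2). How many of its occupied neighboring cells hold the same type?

3

Occupied neighbors of (4,2): (5,2)=N, (4,1)=N, (4,3)=N.
Same type (N): 3 of 3.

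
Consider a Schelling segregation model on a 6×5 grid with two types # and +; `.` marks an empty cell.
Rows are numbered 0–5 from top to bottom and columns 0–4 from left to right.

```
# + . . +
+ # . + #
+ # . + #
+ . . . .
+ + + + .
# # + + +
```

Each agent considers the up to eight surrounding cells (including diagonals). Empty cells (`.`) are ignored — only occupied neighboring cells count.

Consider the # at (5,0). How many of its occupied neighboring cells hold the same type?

1

Occupied neighbors of (5,0): (4,0)=+, (4,1)=+, (5,1)=#.
Same type (#): 1 of 3.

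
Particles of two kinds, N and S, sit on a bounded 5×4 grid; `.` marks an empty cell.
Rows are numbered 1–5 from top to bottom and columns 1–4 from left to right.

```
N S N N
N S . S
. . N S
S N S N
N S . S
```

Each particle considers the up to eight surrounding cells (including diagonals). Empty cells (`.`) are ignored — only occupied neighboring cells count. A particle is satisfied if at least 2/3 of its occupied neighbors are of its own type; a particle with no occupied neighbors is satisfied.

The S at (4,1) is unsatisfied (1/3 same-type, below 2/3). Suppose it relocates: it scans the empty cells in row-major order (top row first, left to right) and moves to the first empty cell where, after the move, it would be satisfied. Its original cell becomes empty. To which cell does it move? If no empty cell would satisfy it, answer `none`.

none

Vacating (4,1). Empty cells in order:
  (2,3): 4/7 same-type → still unsatisfied.
  (3,1): 1/3 same-type → still unsatisfied.
  (3,2): 2/5 same-type → still unsatisfied.
  (5,3): 3/5 same-type → still unsatisfied.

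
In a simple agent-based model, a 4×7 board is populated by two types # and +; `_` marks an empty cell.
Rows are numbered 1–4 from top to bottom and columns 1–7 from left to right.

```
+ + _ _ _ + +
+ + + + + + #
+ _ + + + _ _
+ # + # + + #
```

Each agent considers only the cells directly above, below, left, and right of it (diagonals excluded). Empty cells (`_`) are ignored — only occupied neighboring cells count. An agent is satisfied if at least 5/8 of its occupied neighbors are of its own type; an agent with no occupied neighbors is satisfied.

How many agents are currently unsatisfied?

8

Row 1: (1,1)+ 2/2 satisfied · (1,2)+ 2/2 satisfied · (1,6)+ 2/2 satisfied · (1,7)+ 1/2 not
Row 2: (2,1)+ 3/3 satisfied · (2,2)+ 3/3 satisfied · (2,3)+ 3/3 satisfied · (2,4)+ 3/3 satisfied · (2,5)+ 3/3 satisfied · (2,6)+ 2/3 satisfied · (2,7)# 0/2 not
Row 3: (3,1)+ 2/2 satisfied · (3,3)+ 3/3 satisfied · (3,4)+ 3/4 satisfied · (3,5)+ 3/3 satisfied
Row 4: (4,1)+ 1/2 not · (4,2)# 0/2 not · (4,3)+ 1/3 not · (4,4)# 0/3 not · (4,5)+ 2/3 satisfied · (4,6)+ 1/2 not · (4,7)# 0/1 not
Unsatisfied: (1,7), (2,7), (4,1), (4,2), (4,3), (4,4), (4,6), (4,7) — 8 in total.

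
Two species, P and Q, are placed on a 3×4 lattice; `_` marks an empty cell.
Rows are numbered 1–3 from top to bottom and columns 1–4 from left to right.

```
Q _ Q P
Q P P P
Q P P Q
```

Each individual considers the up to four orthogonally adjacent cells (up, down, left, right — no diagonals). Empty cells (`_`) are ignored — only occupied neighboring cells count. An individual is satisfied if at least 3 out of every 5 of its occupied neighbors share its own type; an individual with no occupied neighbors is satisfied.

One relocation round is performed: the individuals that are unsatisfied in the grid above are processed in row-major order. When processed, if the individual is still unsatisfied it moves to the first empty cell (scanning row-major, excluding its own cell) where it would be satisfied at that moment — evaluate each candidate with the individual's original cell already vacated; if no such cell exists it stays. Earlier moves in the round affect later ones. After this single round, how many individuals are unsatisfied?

Initially unsatisfied (in order): (1,3), (1,4), (3,1), (3,4).
  (1,3): no empty cell satisfies it; stays.
  (1,4): no empty cell satisfies it; stays.
  (3,1) → (1,2).
  (3,4): no empty cell satisfies it; stays.
Resulting grid:
Q Q Q P
Q P P P
_ P P Q
Unsatisfied now: (1,3), (1,4), (2,1), (2,2), (3,4).

5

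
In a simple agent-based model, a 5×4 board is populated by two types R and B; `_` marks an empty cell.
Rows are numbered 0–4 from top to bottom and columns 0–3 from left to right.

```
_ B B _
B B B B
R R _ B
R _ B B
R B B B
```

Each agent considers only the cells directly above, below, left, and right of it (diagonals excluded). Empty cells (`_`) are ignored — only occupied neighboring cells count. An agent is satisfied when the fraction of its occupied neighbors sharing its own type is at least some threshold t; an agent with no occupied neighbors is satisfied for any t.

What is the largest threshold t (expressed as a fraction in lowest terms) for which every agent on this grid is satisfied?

1/2

Row 0: (0,1)B 2/2 · (0,2)B 2/2
Row 1: (1,0)B 1/2 · (1,1)B 3/4 · (1,2)B 3/3 · (1,3)B 2/2
Row 2: (2,0)R 2/3 · (2,1)R 1/2 · (2,3)B 2/2
Row 3: (3,0)R 2/2 · (3,2)B 2/2 · (3,3)B 3/3
Row 4: (4,0)R 1/2 · (4,1)B 1/2 · (4,2)B 3/3 · (4,3)B 2/2
The smallest same-type fraction is 1/2 at (1,0), which reduces to 1/2. Any threshold above that leaves this agent unsatisfied.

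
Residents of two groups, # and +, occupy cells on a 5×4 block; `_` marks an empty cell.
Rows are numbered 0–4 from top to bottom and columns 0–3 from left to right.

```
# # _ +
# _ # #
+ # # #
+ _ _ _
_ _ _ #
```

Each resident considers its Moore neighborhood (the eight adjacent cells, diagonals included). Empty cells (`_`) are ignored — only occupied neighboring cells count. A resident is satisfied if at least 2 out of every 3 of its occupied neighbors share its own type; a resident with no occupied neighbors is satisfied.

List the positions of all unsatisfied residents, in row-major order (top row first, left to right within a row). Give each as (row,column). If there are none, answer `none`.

(0,0)# 2/2 ✓
(0,1)# 3/3 ✓
(0,3)+ 0/2 ✗
(1,0)# 3/4 ✓
(1,2)# 5/6 ✓
(1,3)# 3/4 ✓
(2,0)+ 1/3 ✗
(2,1)# 3/5 ✗
(2,2)# 4/4 ✓
(2,3)# 3/3 ✓
(3,0)+ 1/2 ✗
(4,3)# 0/0 ✓

(0,3), (2,0), (2,1), (3,0)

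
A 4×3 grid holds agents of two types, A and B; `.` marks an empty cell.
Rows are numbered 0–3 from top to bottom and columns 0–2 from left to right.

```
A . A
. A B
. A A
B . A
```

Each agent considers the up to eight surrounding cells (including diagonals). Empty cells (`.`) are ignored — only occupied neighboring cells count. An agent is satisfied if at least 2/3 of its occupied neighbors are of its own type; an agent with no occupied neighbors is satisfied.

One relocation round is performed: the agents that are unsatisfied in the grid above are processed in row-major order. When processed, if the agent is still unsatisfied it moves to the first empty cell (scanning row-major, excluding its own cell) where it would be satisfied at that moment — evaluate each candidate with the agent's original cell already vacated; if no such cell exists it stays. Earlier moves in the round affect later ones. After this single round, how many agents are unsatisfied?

Initially unsatisfied (in order): (0,2), (1,2), (2,1), (3,0).
  (0,2) → (0,1).
  (1,2): no empty cell satisfies it; stays.
  (2,1) → (0,2).
  (3,0): now satisfied by earlier moves; stays.
Resulting grid:
A A A
. A B
. . A
B . A
Unsatisfied now: (1,2).

1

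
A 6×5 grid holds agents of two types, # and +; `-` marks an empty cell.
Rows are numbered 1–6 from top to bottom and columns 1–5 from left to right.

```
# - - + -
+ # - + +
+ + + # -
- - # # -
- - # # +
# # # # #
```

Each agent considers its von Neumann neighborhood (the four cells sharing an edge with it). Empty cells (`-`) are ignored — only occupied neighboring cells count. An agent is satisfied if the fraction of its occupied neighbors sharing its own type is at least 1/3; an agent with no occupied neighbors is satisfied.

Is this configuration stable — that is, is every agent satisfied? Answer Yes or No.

(1,1)# 0/1 ✗
(1,4)+ 1/1 ✓
(2,1)+ 1/3 ✓
(2,2)# 0/2 ✗
(2,4)+ 2/3 ✓
(2,5)+ 1/1 ✓
(3,1)+ 2/2 ✓
(3,2)+ 2/3 ✓
(3,3)+ 1/3 ✓
(3,4)# 1/3 ✓
(4,3)# 2/3 ✓
(4,4)# 3/3 ✓
(5,3)# 3/3 ✓
(5,4)# 3/4 ✓
(5,5)+ 0/2 ✗
(6,1)# 1/1 ✓
(6,2)# 2/2 ✓
(6,3)# 3/3 ✓
(6,4)# 3/3 ✓
(6,5)# 1/2 ✓
For instance (1,1) has only 0/1 same-type neighbors, below 1/3.

No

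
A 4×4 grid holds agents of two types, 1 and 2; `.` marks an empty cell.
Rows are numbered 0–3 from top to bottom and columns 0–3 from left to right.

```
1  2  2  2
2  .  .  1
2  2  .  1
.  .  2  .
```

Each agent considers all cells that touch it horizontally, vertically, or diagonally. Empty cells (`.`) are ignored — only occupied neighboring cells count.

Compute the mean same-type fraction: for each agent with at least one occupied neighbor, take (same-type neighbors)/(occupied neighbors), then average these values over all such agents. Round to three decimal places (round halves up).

(0,0)1 0/2
(0,1)2 2/3
(0,2)2 2/3
(0,3)2 1/2
(1,0)2 3/4
(1,3)1 1/3
(2,0)2 2/2
(2,1)2 3/3
(2,3)1 1/2
(3,2)2 1/2
Sum over 10 agents: 0/2 + 2/3 + 2/3 + 1/2 + 3/4 + 1/3 + 2/2 + 3/3 + 1/2 + 1/2 = 71/12; mean = 71/12 ÷ 10 = 71/120 = 0.591666… → 0.592.

0.592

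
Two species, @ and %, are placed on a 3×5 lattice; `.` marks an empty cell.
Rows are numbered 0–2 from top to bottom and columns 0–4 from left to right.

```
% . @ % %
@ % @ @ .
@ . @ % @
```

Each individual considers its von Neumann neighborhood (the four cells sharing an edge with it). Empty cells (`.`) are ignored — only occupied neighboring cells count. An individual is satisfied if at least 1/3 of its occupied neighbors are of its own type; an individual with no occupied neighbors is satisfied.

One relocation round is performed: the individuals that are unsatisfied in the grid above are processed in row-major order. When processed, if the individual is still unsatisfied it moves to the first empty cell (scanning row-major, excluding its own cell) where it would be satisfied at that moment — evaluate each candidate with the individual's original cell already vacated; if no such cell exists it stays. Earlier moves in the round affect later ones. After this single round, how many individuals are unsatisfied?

0

Initially unsatisfied (in order): (0,0), (1,1), (2,3), (2,4).
  (0,0) → (0,1).
  (1,1): now satisfied by earlier moves; stays.
  (2,3) → (0,0).
  (2,4): now satisfied by earlier moves; stays.
Resulting grid:
% % @ % %
@ % @ @ .
@ . @ . @
All satisfied now.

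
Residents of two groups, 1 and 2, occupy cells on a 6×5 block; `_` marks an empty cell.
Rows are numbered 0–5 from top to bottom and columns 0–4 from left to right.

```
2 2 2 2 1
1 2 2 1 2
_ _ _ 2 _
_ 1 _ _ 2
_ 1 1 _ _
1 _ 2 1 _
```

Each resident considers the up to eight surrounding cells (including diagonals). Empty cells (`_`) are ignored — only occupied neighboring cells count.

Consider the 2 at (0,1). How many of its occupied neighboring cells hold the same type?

4

Occupied neighbors of (0,1): (0,0)=2, (0,2)=2, (1,0)=1, (1,1)=2, (1,2)=2.
Same type (2): 4 of 5.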